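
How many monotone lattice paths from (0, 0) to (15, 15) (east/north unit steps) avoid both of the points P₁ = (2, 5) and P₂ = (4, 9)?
Number of paths = 126141734

Inclusion–exclusion. Total paths: C(30, 15) = 155117520. Through P₁: C(7, 2)·C(23, 13) = 24025386. Through P₂: C(13, 4)·C(17, 11) = 8848840. Since P₁ is strictly southwest of P₂, a monotone path through both must visit P₁ then P₂; paths through both = C(7, 2)·C(6, 2)·C(17, 11) = 3898440. Avoid both = 155117520 − 24025386 − 8848840 + 3898440 = 126141734.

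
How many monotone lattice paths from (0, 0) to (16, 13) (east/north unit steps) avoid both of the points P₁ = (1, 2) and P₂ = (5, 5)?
Number of paths = 33574881

Inclusion–exclusion. Total paths: C(29, 16) = 67863915. Through P₁: C(3, 1)·C(26, 15) = 23178480. Through P₂: C(10, 5)·C(19, 11) = 19046664. Since P₁ is strictly southwest of P₂, a monotone path through both must visit P₁ then P₂; paths through both = C(3, 1)·C(7, 4)·C(19, 11) = 7936110. Avoid both = 67863915 − 23178480 − 19046664 + 7936110 = 33574881.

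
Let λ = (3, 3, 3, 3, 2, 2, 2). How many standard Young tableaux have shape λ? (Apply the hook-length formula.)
# SYT of shape (3, 3, 3, 3, 2, 2, 2) = 364650

Hook-length formula: f^λ = n! / Π hook(c), product over all cells c of the Young diagram. For λ = (3, 3, 3, 3, 2, 2, 2), n = 18 boxes. Hook lengths by row (left-to-right, top-to-bottom): [9, 8, 4]; [8, 7, 3]; [7, 6, 2]; [6, 5, 1]; [4, 3]; [3, 2]; [2, 1]. Product of hooks = 17557585920. So f^λ = 18! / 17557585920 = 6402373705728000 / 17557585920 = 364650.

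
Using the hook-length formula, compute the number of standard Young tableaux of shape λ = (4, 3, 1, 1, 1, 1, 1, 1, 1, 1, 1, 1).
# SYT of shape (4, 3, 1, 1, 1, 1, 1, 1, 1, 1, 1, 1) = 20944

Hook-length formula: f^λ = n! / Π hook(c), product over all cells c of the Young diagram. For λ = (4, 3, 1, 1, 1, 1, 1, 1, 1, 1, 1, 1), n = 17 boxes. Hook lengths by row (left-to-right, top-to-bottom): [15, 4, 3, 1]; [13, 2, 1]; [10]; [9]; [8]; [7]; [6]; [5]; [4]; [3]; [2]; [1]. Product of hooks = 16982784000. So f^λ = 17! / 16982784000 = 355687428096000 / 16982784000 = 20944.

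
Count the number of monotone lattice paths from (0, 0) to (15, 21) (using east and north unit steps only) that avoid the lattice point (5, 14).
Number of paths = 5341761216

Total paths from (0, 0) to (15, 21): C(36, 15) = 5567902560. Paths through (5, 14): (paths (0, 0) → (5, 14)) × (paths (5, 14) → (15, 21)) = C(19, 5) · C(17, 10) = 11628 · 19448 = 226141344. Avoidance count = 5567902560 − 226141344 = 5341761216.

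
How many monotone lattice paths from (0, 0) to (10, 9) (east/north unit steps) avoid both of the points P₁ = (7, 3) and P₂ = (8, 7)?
Number of paths = 47288

Inclusion–exclusion. Total paths: C(19, 10) = 92378. Through P₁: C(10, 7)·C(9, 3) = 10080. Through P₂: C(15, 8)·C(4, 2) = 38610. Since P₁ is strictly southwest of P₂, a monotone path through both must visit P₁ then P₂; paths through both = C(10, 7)·C(5, 1)·C(4, 2) = 3600. Avoid both = 92378 − 10080 − 38610 + 3600 = 47288.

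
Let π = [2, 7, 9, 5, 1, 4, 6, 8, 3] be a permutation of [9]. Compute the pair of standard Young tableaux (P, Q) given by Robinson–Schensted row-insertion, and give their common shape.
P = [1, 3, 6, 8] / [2, 4, 9] / [5] / [7];  Q = [1, 2, 3, 8] / [4, 6, 7] / [5] / [9];  common shape = (4, 3, 1, 1)

Row-insert the values π_1, π_2, … into P one at a time, bumping the leftmost entry strictly greater than the inserted value down to the next row. The recording tableau Q records, in position (i, j), the step at which that cell was added to P.
  Insert 2 (step 1): P = [2];  Q = [1]
  Insert 7 (step 2): P = [2, 7];  Q = [1, 2]
  Insert 9 (step 3): P = [2, 7, 9];  Q = [1, 2, 3]
  Insert 5 (step 4): P = [2, 5, 9] / [7];  Q = [1, 2, 3] / [4]
  Insert 1 (step 5): P = [1, 5, 9] / [2] / [7];  Q = [1, 2, 3] / [4] / [5]
  Insert 4 (step 6): P = [1, 4, 9] / [2, 5] / [7];  Q = [1, 2, 3] / [4, 6] / [5]
  Insert 6 (step 7): P = [1, 4, 6] / [2, 5, 9] / [7];  Q = [1, 2, 3] / [4, 6, 7] / [5]
  Insert 8 (step 8): P = [1, 4, 6, 8] / [2, 5, 9] / [7];  Q = [1, 2, 3, 8] / [4, 6, 7] / [5]
  Insert 3 (step 9): P = [1, 3, 6, 8] / [2, 4, 9] / [5] / [7];  Q = [1, 2, 3, 8] / [4, 6, 7] / [5] / [9]
Final shape: (4, 3, 1, 1).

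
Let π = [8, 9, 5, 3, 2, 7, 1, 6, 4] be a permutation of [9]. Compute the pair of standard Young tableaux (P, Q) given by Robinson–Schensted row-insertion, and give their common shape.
P = [1, 4] / [2, 6] / [3, 7] / [5, 9] / [8];  Q = [1, 2] / [3, 6] / [4, 8] / [5, 9] / [7];  common shape = (2, 2, 2, 2, 1)

Row-insert the values π_1, π_2, … into P one at a time, bumping the leftmost entry strictly greater than the inserted value down to the next row. The recording tableau Q records, in position (i, j), the step at which that cell was added to P.
  Insert 8 (step 1): P = [8];  Q = [1]
  Insert 9 (step 2): P = [8, 9];  Q = [1, 2]
  Insert 5 (step 3): P = [5, 9] / [8];  Q = [1, 2] / [3]
  Insert 3 (step 4): P = [3, 9] / [5] / [8];  Q = [1, 2] / [3] / [4]
  Insert 2 (step 5): P = [2, 9] / [3] / [5] / [8];  Q = [1, 2] / [3] / [4] / [5]
  Insert 7 (step 6): P = [2, 7] / [3, 9] / [5] / [8];  Q = [1, 2] / [3, 6] / [4] / [5]
  Insert 1 (step 7): P = [1, 7] / [2, 9] / [3] / [5] / [8];  Q = [1, 2] / [3, 6] / [4] / [5] / [7]
  Insert 6 (step 8): P = [1, 6] / [2, 7] / [3, 9] / [5] / [8];  Q = [1, 2] / [3, 6] / [4, 8] / [5] / [7]
  Insert 4 (step 9): P = [1, 4] / [2, 6] / [3, 7] / [5, 9] / [8];  Q = [1, 2] / [3, 6] / [4, 8] / [5, 9] / [7]
Final shape: (2, 2, 2, 2, 1).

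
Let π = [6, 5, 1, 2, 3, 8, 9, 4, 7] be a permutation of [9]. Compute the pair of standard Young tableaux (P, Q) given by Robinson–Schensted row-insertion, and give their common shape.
P = [1, 2, 3, 4, 7] / [5, 8, 9] / [6];  Q = [1, 4, 5, 6, 7] / [2, 8, 9] / [3];  common shape = (5, 3, 1)

Row-insert the values π_1, π_2, … into P one at a time, bumping the leftmost entry strictly greater than the inserted value down to the next row. The recording tableau Q records, in position (i, j), the step at which that cell was added to P.
  Insert 6 (step 1): P = [6];  Q = [1]
  Insert 5 (step 2): P = [5] / [6];  Q = [1] / [2]
  Insert 1 (step 3): P = [1] / [5] / [6];  Q = [1] / [2] / [3]
  Insert 2 (step 4): P = [1, 2] / [5] / [6];  Q = [1, 4] / [2] / [3]
  Insert 3 (step 5): P = [1, 2, 3] / [5] / [6];  Q = [1, 4, 5] / [2] / [3]
  Insert 8 (step 6): P = [1, 2, 3, 8] / [5] / [6];  Q = [1, 4, 5, 6] / [2] / [3]
  Insert 9 (step 7): P = [1, 2, 3, 8, 9] / [5] / [6];  Q = [1, 4, 5, 6, 7] / [2] / [3]
  Insert 4 (step 8): P = [1, 2, 3, 4, 9] / [5, 8] / [6];  Q = [1, 4, 5, 6, 7] / [2, 8] / [3]
  Insert 7 (step 9): P = [1, 2, 3, 4, 7] / [5, 8, 9] / [6];  Q = [1, 4, 5, 6, 7] / [2, 8, 9] / [3]
Final shape: (5, 3, 1).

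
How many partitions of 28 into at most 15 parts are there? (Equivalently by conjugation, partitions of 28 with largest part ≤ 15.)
p(28, parts ≤ 15) = 3446

Use the recurrence p(n, m) = p(n, m−1) + p(n−m, m): either the largest part is < m (count p(n, m−1)) or the largest part is exactly m (remove one copy of m, count p(n−m, m)). With p(0, ·) = 1 this gives p(28, parts ≤ 15) = 3446. (By conjugating Young diagrams, this also counts partitions of 28 into at most 15 parts.)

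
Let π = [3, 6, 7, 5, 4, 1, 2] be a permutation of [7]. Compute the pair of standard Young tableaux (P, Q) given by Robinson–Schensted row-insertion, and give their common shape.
P = [1, 2, 7] / [3, 4] / [5] / [6];  Q = [1, 2, 3] / [4, 7] / [5] / [6];  common shape = (3, 2, 1, 1)

Row-insert the values π_1, π_2, … into P one at a time, bumping the leftmost entry strictly greater than the inserted value down to the next row. The recording tableau Q records, in position (i, j), the step at which that cell was added to P.
  Insert 3 (step 1): P = [3];  Q = [1]
  Insert 6 (step 2): P = [3, 6];  Q = [1, 2]
  Insert 7 (step 3): P = [3, 6, 7];  Q = [1, 2, 3]
  Insert 5 (step 4): P = [3, 5, 7] / [6];  Q = [1, 2, 3] / [4]
  Insert 4 (step 5): P = [3, 4, 7] / [5] / [6];  Q = [1, 2, 3] / [4] / [5]
  Insert 1 (step 6): P = [1, 4, 7] / [3] / [5] / [6];  Q = [1, 2, 3] / [4] / [5] / [6]
  Insert 2 (step 7): P = [1, 2, 7] / [3, 4] / [5] / [6];  Q = [1, 2, 3] / [4, 7] / [5] / [6]
Final shape: (3, 2, 1, 1).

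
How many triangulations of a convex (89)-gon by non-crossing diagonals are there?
C_87 = 16435314834665426797069144960762886143367590394940

These polygon triangulations are counted by the Catalan number C_n = (1/(n + 1)) · C(2n, n). For n = 87: C_87 = (1/88) · C(174, 87) = 1446307705450557558142084756547133980616347954754720/88 = 16435314834665426797069144960762886143367590394940.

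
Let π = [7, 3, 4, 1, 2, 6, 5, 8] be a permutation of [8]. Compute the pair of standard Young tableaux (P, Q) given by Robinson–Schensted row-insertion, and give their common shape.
P = [1, 2, 5, 8] / [3, 4, 6] / [7];  Q = [1, 3, 6, 8] / [2, 5, 7] / [4];  common shape = (4, 3, 1)

Row-insert the values π_1, π_2, … into P one at a time, bumping the leftmost entry strictly greater than the inserted value down to the next row. The recording tableau Q records, in position (i, j), the step at which that cell was added to P.
  Insert 7 (step 1): P = [7];  Q = [1]
  Insert 3 (step 2): P = [3] / [7];  Q = [1] / [2]
  Insert 4 (step 3): P = [3, 4] / [7];  Q = [1, 3] / [2]
  Insert 1 (step 4): P = [1, 4] / [3] / [7];  Q = [1, 3] / [2] / [4]
  Insert 2 (step 5): P = [1, 2] / [3, 4] / [7];  Q = [1, 3] / [2, 5] / [4]
  Insert 6 (step 6): P = [1, 2, 6] / [3, 4] / [7];  Q = [1, 3, 6] / [2, 5] / [4]
  Insert 5 (step 7): P = [1, 2, 5] / [3, 4, 6] / [7];  Q = [1, 3, 6] / [2, 5, 7] / [4]
  Insert 8 (step 8): P = [1, 2, 5, 8] / [3, 4, 6] / [7];  Q = [1, 3, 6, 8] / [2, 5, 7] / [4]
Final shape: (4, 3, 1).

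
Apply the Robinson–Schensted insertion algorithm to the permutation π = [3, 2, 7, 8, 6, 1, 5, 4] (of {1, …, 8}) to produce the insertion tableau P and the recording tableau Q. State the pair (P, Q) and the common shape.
P = [1, 4, 8] / [2, 5] / [3, 6] / [7];  Q = [1, 3, 4] / [2, 5] / [6, 7] / [8];  common shape = (3, 2, 2, 1)

Row-insert the values π_1, π_2, … into P one at a time, bumping the leftmost entry strictly greater than the inserted value down to the next row. The recording tableau Q records, in position (i, j), the step at which that cell was added to P.
  Insert 3 (step 1): P = [3];  Q = [1]
  Insert 2 (step 2): P = [2] / [3];  Q = [1] / [2]
  Insert 7 (step 3): P = [2, 7] / [3];  Q = [1, 3] / [2]
  Insert 8 (step 4): P = [2, 7, 8] / [3];  Q = [1, 3, 4] / [2]
  Insert 6 (step 5): P = [2, 6, 8] / [3, 7];  Q = [1, 3, 4] / [2, 5]
  Insert 1 (step 6): P = [1, 6, 8] / [2, 7] / [3];  Q = [1, 3, 4] / [2, 5] / [6]
  Insert 5 (step 7): P = [1, 5, 8] / [2, 6] / [3, 7];  Q = [1, 3, 4] / [2, 5] / [6, 7]
  Insert 4 (step 8): P = [1, 4, 8] / [2, 5] / [3, 6] / [7];  Q = [1, 3, 4] / [2, 5] / [6, 7] / [8]
Final shape: (3, 2, 2, 1).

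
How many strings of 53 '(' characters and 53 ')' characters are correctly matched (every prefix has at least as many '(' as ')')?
C_53 = 116157871455782434250553845880

These balanced parentheses are counted by the Catalan number C_n = (1/(n + 1)) · C(2n, n). For n = 53: C_53 = (1/54) · C(106, 53) = 6272525058612251449529907677520/54 = 116157871455782434250553845880.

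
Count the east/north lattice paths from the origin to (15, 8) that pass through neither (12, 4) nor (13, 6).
Number of paths = 296582

Inclusion–exclusion. Total paths: C(23, 15) = 490314. Through P₁: C(16, 12)·C(7, 3) = 63700. Through P₂: C(19, 13)·C(4, 2) = 162792. Since P₁ is strictly southwest of P₂, a monotone path through both must visit P₁ then P₂; paths through both = C(16, 12)·C(3, 1)·C(4, 2) = 32760. Avoid both = 490314 − 63700 − 162792 + 32760 = 296582.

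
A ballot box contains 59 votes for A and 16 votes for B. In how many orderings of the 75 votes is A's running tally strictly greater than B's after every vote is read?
Strict-lead orderings = 4902027276439572

Total orderings of the 75 votes with 59 for A: C(75, 59) = 8550047575185300. By the Bertrand ballot formula (Cycle Lemma / reflection principle), the number of orderings in which A is strictly ahead of B throughout is (p − q)/(p + q) · C(p + q, p) = (59 − 16)/(59 + 16) · 8550047575185300 = 4902027276439572.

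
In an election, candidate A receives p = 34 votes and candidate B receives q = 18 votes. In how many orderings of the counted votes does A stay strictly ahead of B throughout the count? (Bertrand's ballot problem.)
Strict-lead orderings = 13129839188200

Total orderings of the 52 votes with 34 for A: C(52, 34) = 42671977361650. By the Bertrand ballot formula (Cycle Lemma / reflection principle), the number of orderings in which A is strictly ahead of B throughout is (p − q)/(p + q) · C(p + q, p) = (34 − 18)/(34 + 18) · 42671977361650 = 13129839188200.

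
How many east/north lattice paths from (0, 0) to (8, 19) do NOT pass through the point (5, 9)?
Number of paths = 1647503

Total paths from (0, 0) to (8, 19): C(27, 8) = 2220075. Paths through (5, 9): (paths (0, 0) → (5, 9)) × (paths (5, 9) → (8, 19)) = C(14, 5) · C(13, 3) = 2002 · 286 = 572572. Avoidance count = 2220075 − 572572 = 1647503.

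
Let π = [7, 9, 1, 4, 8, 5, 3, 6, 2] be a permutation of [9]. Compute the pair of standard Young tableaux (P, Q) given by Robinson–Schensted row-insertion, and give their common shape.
P = [1, 2, 5, 6] / [3, 8] / [4] / [7] / [9];  Q = [1, 2, 5, 8] / [3, 4] / [6] / [7] / [9];  common shape = (4, 2, 1, 1, 1)

Row-insert the values π_1, π_2, … into P one at a time, bumping the leftmost entry strictly greater than the inserted value down to the next row. The recording tableau Q records, in position (i, j), the step at which that cell was added to P.
  Insert 7 (step 1): P = [7];  Q = [1]
  Insert 9 (step 2): P = [7, 9];  Q = [1, 2]
  Insert 1 (step 3): P = [1, 9] / [7];  Q = [1, 2] / [3]
  Insert 4 (step 4): P = [1, 4] / [7, 9];  Q = [1, 2] / [3, 4]
  Insert 8 (step 5): P = [1, 4, 8] / [7, 9];  Q = [1, 2, 5] / [3, 4]
  Insert 5 (step 6): P = [1, 4, 5] / [7, 8] / [9];  Q = [1, 2, 5] / [3, 4] / [6]
  Insert 3 (step 7): P = [1, 3, 5] / [4, 8] / [7] / [9];  Q = [1, 2, 5] / [3, 4] / [6] / [7]
  Insert 6 (step 8): P = [1, 3, 5, 6] / [4, 8] / [7] / [9];  Q = [1, 2, 5, 8] / [3, 4] / [6] / [7]
  Insert 2 (step 9): P = [1, 2, 5, 6] / [3, 8] / [4] / [7] / [9];  Q = [1, 2, 5, 8] / [3, 4] / [6] / [7] / [9]
Final shape: (4, 2, 1, 1, 1).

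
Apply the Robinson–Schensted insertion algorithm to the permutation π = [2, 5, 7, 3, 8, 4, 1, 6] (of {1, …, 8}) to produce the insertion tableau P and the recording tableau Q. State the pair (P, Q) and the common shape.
P = [1, 3, 4, 6] / [2, 7, 8] / [5];  Q = [1, 2, 3, 5] / [4, 6, 8] / [7];  common shape = (4, 3, 1)

Row-insert the values π_1, π_2, … into P one at a time, bumping the leftmost entry strictly greater than the inserted value down to the next row. The recording tableau Q records, in position (i, j), the step at which that cell was added to P.
  Insert 2 (step 1): P = [2];  Q = [1]
  Insert 5 (step 2): P = [2, 5];  Q = [1, 2]
  Insert 7 (step 3): P = [2, 5, 7];  Q = [1, 2, 3]
  Insert 3 (step 4): P = [2, 3, 7] / [5];  Q = [1, 2, 3] / [4]
  Insert 8 (step 5): P = [2, 3, 7, 8] / [5];  Q = [1, 2, 3, 5] / [4]
  Insert 4 (step 6): P = [2, 3, 4, 8] / [5, 7];  Q = [1, 2, 3, 5] / [4, 6]
  Insert 1 (step 7): P = [1, 3, 4, 8] / [2, 7] / [5];  Q = [1, 2, 3, 5] / [4, 6] / [7]
  Insert 6 (step 8): P = [1, 3, 4, 6] / [2, 7, 8] / [5];  Q = [1, 2, 3, 5] / [4, 6, 8] / [7]
Final shape: (4, 3, 1).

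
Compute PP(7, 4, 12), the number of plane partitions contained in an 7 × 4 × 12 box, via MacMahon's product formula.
PP(7, 4, 12) = 2241344526426720

Evaluate the triple product over i = 1..7, j = 1..4, k = 1..12. The factors are (2/1) · (3/2) · (4/3) · (5/4) · (6/5) · (7/6) · (8/7) · (9/8) · … (336 factors total). The numerators and denominators telescope so the product is an integer; carrying out the multiplication exactly gives PP(7, 4, 12) = 2241344526426720.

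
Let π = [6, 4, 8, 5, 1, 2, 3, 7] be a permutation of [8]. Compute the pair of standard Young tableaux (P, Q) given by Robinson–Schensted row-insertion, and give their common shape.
P = [1, 2, 3, 7] / [4, 5] / [6, 8];  Q = [1, 3, 7, 8] / [2, 4] / [5, 6];  common shape = (4, 2, 2)

Row-insert the values π_1, π_2, … into P one at a time, bumping the leftmost entry strictly greater than the inserted value down to the next row. The recording tableau Q records, in position (i, j), the step at which that cell was added to P.
  Insert 6 (step 1): P = [6];  Q = [1]
  Insert 4 (step 2): P = [4] / [6];  Q = [1] / [2]
  Insert 8 (step 3): P = [4, 8] / [6];  Q = [1, 3] / [2]
  Insert 5 (step 4): P = [4, 5] / [6, 8];  Q = [1, 3] / [2, 4]
  Insert 1 (step 5): P = [1, 5] / [4, 8] / [6];  Q = [1, 3] / [2, 4] / [5]
  Insert 2 (step 6): P = [1, 2] / [4, 5] / [6, 8];  Q = [1, 3] / [2, 4] / [5, 6]
  Insert 3 (step 7): P = [1, 2, 3] / [4, 5] / [6, 8];  Q = [1, 3, 7] / [2, 4] / [5, 6]
  Insert 7 (step 8): P = [1, 2, 3, 7] / [4, 5] / [6, 8];  Q = [1, 3, 7, 8] / [2, 4] / [5, 6]
Final shape: (4, 2, 2).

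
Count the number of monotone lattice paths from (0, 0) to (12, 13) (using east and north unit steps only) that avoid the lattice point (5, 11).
Number of paths = 5043052

Total paths from (0, 0) to (12, 13): C(25, 12) = 5200300. Paths through (5, 11): (paths (0, 0) → (5, 11)) × (paths (5, 11) → (12, 13)) = C(16, 5) · C(9, 7) = 4368 · 36 = 157248. Avoidance count = 5200300 − 157248 = 5043052.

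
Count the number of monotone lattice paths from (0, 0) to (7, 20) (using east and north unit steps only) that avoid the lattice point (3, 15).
Number of paths = 785214

Total paths from (0, 0) to (7, 20): C(27, 7) = 888030. Paths through (3, 15): (paths (0, 0) → (3, 15)) × (paths (3, 15) → (7, 20)) = C(18, 3) · C(9, 4) = 816 · 126 = 102816. Avoidance count = 888030 − 102816 = 785214.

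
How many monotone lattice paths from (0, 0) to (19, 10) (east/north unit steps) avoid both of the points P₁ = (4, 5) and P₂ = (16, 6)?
Number of paths = 15522381

Inclusion–exclusion. Total paths: C(29, 19) = 20030010. Through P₁: C(9, 4)·C(20, 15) = 1953504. Through P₂: C(22, 16)·C(7, 3) = 2611455. Since P₁ is strictly southwest of P₂, a monotone path through both must visit P₁ then P₂; paths through both = C(9, 4)·C(13, 12)·C(7, 3) = 57330. Avoid both = 20030010 − 1953504 − 2611455 + 57330 = 15522381.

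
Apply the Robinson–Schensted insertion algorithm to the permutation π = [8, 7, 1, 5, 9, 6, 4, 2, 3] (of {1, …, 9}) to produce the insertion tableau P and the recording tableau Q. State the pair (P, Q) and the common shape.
P = [1, 2, 3] / [4, 6] / [5, 9] / [7] / [8];  Q = [1, 4, 5] / [2, 6] / [3, 9] / [7] / [8];  common shape = (3, 2, 2, 1, 1)

Row-insert the values π_1, π_2, … into P one at a time, bumping the leftmost entry strictly greater than the inserted value down to the next row. The recording tableau Q records, in position (i, j), the step at which that cell was added to P.
  Insert 8 (step 1): P = [8];  Q = [1]
  Insert 7 (step 2): P = [7] / [8];  Q = [1] / [2]
  Insert 1 (step 3): P = [1] / [7] / [8];  Q = [1] / [2] / [3]
  Insert 5 (step 4): P = [1, 5] / [7] / [8];  Q = [1, 4] / [2] / [3]
  Insert 9 (step 5): P = [1, 5, 9] / [7] / [8];  Q = [1, 4, 5] / [2] / [3]
  Insert 6 (step 6): P = [1, 5, 6] / [7, 9] / [8];  Q = [1, 4, 5] / [2, 6] / [3]
  Insert 4 (step 7): P = [1, 4, 6] / [5, 9] / [7] / [8];  Q = [1, 4, 5] / [2, 6] / [3] / [7]
  Insert 2 (step 8): P = [1, 2, 6] / [4, 9] / [5] / [7] / [8];  Q = [1, 4, 5] / [2, 6] / [3] / [7] / [8]
  Insert 3 (step 9): P = [1, 2, 3] / [4, 6] / [5, 9] / [7] / [8];  Q = [1, 4, 5] / [2, 6] / [3, 9] / [7] / [8]
Final shape: (3, 2, 2, 1, 1).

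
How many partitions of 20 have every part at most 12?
p(20, parts ≤ 12) = 582

Use the recurrence p(n, m) = p(n, m−1) + p(n−m, m): either the largest part is < m (count p(n, m−1)) or the largest part is exactly m (remove one copy of m, count p(n−m, m)). With p(0, ·) = 1 this gives p(20, parts ≤ 12) = 582. (By conjugating Young diagrams, this also counts partitions of 20 into at most 12 parts.)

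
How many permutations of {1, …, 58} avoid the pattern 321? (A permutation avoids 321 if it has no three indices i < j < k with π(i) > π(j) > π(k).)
C_58 = 104088460289122304033498318812080

These 321-avoiding permutations are counted by the Catalan number C_n = (1/(n + 1)) · C(2n, n). For n = 58: C_58 = (1/59) · C(116, 58) = 6141219157058215937976400809912720/59 = 104088460289122304033498318812080.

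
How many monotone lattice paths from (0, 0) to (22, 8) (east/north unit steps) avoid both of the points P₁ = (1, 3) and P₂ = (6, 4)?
Number of paths = 4688635

Inclusion–exclusion. Total paths: C(30, 22) = 5852925. Through P₁: C(4, 1)·C(26, 21) = 263120. Through P₂: C(10, 6)·C(20, 16) = 1017450. Since P₁ is strictly southwest of P₂, a monotone path through both must visit P₁ then P₂; paths through both = C(4, 1)·C(6, 5)·C(20, 16) = 116280. Avoid both = 5852925 − 263120 − 1017450 + 116280 = 4688635.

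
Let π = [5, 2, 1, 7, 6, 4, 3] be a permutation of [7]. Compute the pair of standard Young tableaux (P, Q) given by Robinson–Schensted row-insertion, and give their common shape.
P = [1, 3] / [2, 4] / [5, 6] / [7];  Q = [1, 4] / [2, 5] / [3, 6] / [7];  common shape = (2, 2, 2, 1)

Row-insert the values π_1, π_2, … into P one at a time, bumping the leftmost entry strictly greater than the inserted value down to the next row. The recording tableau Q records, in position (i, j), the step at which that cell was added to P.
  Insert 5 (step 1): P = [5];  Q = [1]
  Insert 2 (step 2): P = [2] / [5];  Q = [1] / [2]
  Insert 1 (step 3): P = [1] / [2] / [5];  Q = [1] / [2] / [3]
  Insert 7 (step 4): P = [1, 7] / [2] / [5];  Q = [1, 4] / [2] / [3]
  Insert 6 (step 5): P = [1, 6] / [2, 7] / [5];  Q = [1, 4] / [2, 5] / [3]
  Insert 4 (step 6): P = [1, 4] / [2, 6] / [5, 7];  Q = [1, 4] / [2, 5] / [3, 6]
  Insert 3 (step 7): P = [1, 3] / [2, 4] / [5, 6] / [7];  Q = [1, 4] / [2, 5] / [3, 6] / [7]
Final shape: (2, 2, 2, 1).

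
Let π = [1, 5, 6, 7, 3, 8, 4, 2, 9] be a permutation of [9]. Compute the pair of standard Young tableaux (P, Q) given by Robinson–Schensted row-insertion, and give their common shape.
P = [1, 2, 4, 7, 8, 9] / [3, 6] / [5];  Q = [1, 2, 3, 4, 6, 9] / [5, 7] / [8];  common shape = (6, 2, 1)

Row-insert the values π_1, π_2, … into P one at a time, bumping the leftmost entry strictly greater than the inserted value down to the next row. The recording tableau Q records, in position (i, j), the step at which that cell was added to P.
  Insert 1 (step 1): P = [1];  Q = [1]
  Insert 5 (step 2): P = [1, 5];  Q = [1, 2]
  Insert 6 (step 3): P = [1, 5, 6];  Q = [1, 2, 3]
  Insert 7 (step 4): P = [1, 5, 6, 7];  Q = [1, 2, 3, 4]
  Insert 3 (step 5): P = [1, 3, 6, 7] / [5];  Q = [1, 2, 3, 4] / [5]
  Insert 8 (step 6): P = [1, 3, 6, 7, 8] / [5];  Q = [1, 2, 3, 4, 6] / [5]
  Insert 4 (step 7): P = [1, 3, 4, 7, 8] / [5, 6];  Q = [1, 2, 3, 4, 6] / [5, 7]
  Insert 2 (step 8): P = [1, 2, 4, 7, 8] / [3, 6] / [5];  Q = [1, 2, 3, 4, 6] / [5, 7] / [8]
  Insert 9 (step 9): P = [1, 2, 4, 7, 8, 9] / [3, 6] / [5];  Q = [1, 2, 3, 4, 6, 9] / [5, 7] / [8]
Final shape: (6, 2, 1).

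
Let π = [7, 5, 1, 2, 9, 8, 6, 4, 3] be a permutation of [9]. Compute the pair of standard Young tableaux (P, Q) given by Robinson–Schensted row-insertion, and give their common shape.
P = [1, 2, 3] / [4, 6] / [5, 8] / [7] / [9];  Q = [1, 4, 5] / [2, 6] / [3, 7] / [8] / [9];  common shape = (3, 2, 2, 1, 1)

Row-insert the values π_1, π_2, … into P one at a time, bumping the leftmost entry strictly greater than the inserted value down to the next row. The recording tableau Q records, in position (i, j), the step at which that cell was added to P.
  Insert 7 (step 1): P = [7];  Q = [1]
  Insert 5 (step 2): P = [5] / [7];  Q = [1] / [2]
  Insert 1 (step 3): P = [1] / [5] / [7];  Q = [1] / [2] / [3]
  Insert 2 (step 4): P = [1, 2] / [5] / [7];  Q = [1, 4] / [2] / [3]
  Insert 9 (step 5): P = [1, 2, 9] / [5] / [7];  Q = [1, 4, 5] / [2] / [3]
  Insert 8 (step 6): P = [1, 2, 8] / [5, 9] / [7];  Q = [1, 4, 5] / [2, 6] / [3]
  Insert 6 (step 7): P = [1, 2, 6] / [5, 8] / [7, 9];  Q = [1, 4, 5] / [2, 6] / [3, 7]
  Insert 4 (step 8): P = [1, 2, 4] / [5, 6] / [7, 8] / [9];  Q = [1, 4, 5] / [2, 6] / [3, 7] / [8]
  Insert 3 (step 9): P = [1, 2, 3] / [4, 6] / [5, 8] / [7] / [9];  Q = [1, 4, 5] / [2, 6] / [3, 7] / [8] / [9]
Final shape: (3, 2, 2, 1, 1).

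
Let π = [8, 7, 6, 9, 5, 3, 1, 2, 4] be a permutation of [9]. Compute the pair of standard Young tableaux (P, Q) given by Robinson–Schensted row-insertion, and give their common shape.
P = [1, 2, 4] / [3, 9] / [5] / [6] / [7] / [8];  Q = [1, 4, 9] / [2, 8] / [3] / [5] / [6] / [7];  common shape = (3, 2, 1, 1, 1, 1)

Row-insert the values π_1, π_2, … into P one at a time, bumping the leftmost entry strictly greater than the inserted value down to the next row. The recording tableau Q records, in position (i, j), the step at which that cell was added to P.
  Insert 8 (step 1): P = [8];  Q = [1]
  Insert 7 (step 2): P = [7] / [8];  Q = [1] / [2]
  Insert 6 (step 3): P = [6] / [7] / [8];  Q = [1] / [2] / [3]
  Insert 9 (step 4): P = [6, 9] / [7] / [8];  Q = [1, 4] / [2] / [3]
  Insert 5 (step 5): P = [5, 9] / [6] / [7] / [8];  Q = [1, 4] / [2] / [3] / [5]
  Insert 3 (step 6): P = [3, 9] / [5] / [6] / [7] / [8];  Q = [1, 4] / [2] / [3] / [5] / [6]
  Insert 1 (step 7): P = [1, 9] / [3] / [5] / [6] / [7] / [8];  Q = [1, 4] / [2] / [3] / [5] / [6] / [7]
  Insert 2 (step 8): P = [1, 2] / [3, 9] / [5] / [6] / [7] / [8];  Q = [1, 4] / [2, 8] / [3] / [5] / [6] / [7]
  Insert 4 (step 9): P = [1, 2, 4] / [3, 9] / [5] / [6] / [7] / [8];  Q = [1, 4, 9] / [2, 8] / [3] / [5] / [6] / [7]
Final shape: (3, 2, 1, 1, 1, 1).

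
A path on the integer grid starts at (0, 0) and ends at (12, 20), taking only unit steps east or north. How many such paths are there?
Number of paths = 225792840

A monotone lattice path from (0, 0) to (12, 20) consists of 12 east steps and 20 north steps in some order, so it is determined by which 12 of the 32 steps are east. The count is C(32, 12) = 225792840.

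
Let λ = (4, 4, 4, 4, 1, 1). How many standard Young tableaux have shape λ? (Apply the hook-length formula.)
# SYT of shape (4, 4, 4, 4, 1, 1) = 1021020

Hook-length formula: f^λ = n! / Π hook(c), product over all cells c of the Young diagram. For λ = (4, 4, 4, 4, 1, 1), n = 18 boxes. Hook lengths by row (left-to-right, top-to-bottom): [9, 6, 5, 4]; [8, 5, 4, 3]; [7, 4, 3, 2]; [6, 3, 2, 1]; [2]; [1]. Product of hooks = 6270566400. So f^λ = 18! / 6270566400 = 6402373705728000 / 6270566400 = 1021020.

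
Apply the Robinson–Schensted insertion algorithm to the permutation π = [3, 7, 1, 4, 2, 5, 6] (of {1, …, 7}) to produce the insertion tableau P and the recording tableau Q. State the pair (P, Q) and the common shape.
P = [1, 2, 5, 6] / [3, 4] / [7];  Q = [1, 2, 6, 7] / [3, 4] / [5];  common shape = (4, 2, 1)

Row-insert the values π_1, π_2, … into P one at a time, bumping the leftmost entry strictly greater than the inserted value down to the next row. The recording tableau Q records, in position (i, j), the step at which that cell was added to P.
  Insert 3 (step 1): P = [3];  Q = [1]
  Insert 7 (step 2): P = [3, 7];  Q = [1, 2]
  Insert 1 (step 3): P = [1, 7] / [3];  Q = [1, 2] / [3]
  Insert 4 (step 4): P = [1, 4] / [3, 7];  Q = [1, 2] / [3, 4]
  Insert 2 (step 5): P = [1, 2] / [3, 4] / [7];  Q = [1, 2] / [3, 4] / [5]
  Insert 5 (step 6): P = [1, 2, 5] / [3, 4] / [7];  Q = [1, 2, 6] / [3, 4] / [5]
  Insert 6 (step 7): P = [1, 2, 5, 6] / [3, 4] / [7];  Q = [1, 2, 6, 7] / [3, 4] / [5]
Final shape: (4, 2, 1).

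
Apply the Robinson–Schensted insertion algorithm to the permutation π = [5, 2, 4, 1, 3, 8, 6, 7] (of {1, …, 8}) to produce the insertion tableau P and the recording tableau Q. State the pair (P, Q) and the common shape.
P = [1, 3, 6, 7] / [2, 4, 8] / [5];  Q = [1, 3, 6, 8] / [2, 5, 7] / [4];  common shape = (4, 3, 1)

Row-insert the values π_1, π_2, … into P one at a time, bumping the leftmost entry strictly greater than the inserted value down to the next row. The recording tableau Q records, in position (i, j), the step at which that cell was added to P.
  Insert 5 (step 1): P = [5];  Q = [1]
  Insert 2 (step 2): P = [2] / [5];  Q = [1] / [2]
  Insert 4 (step 3): P = [2, 4] / [5];  Q = [1, 3] / [2]
  Insert 1 (step 4): P = [1, 4] / [2] / [5];  Q = [1, 3] / [2] / [4]
  Insert 3 (step 5): P = [1, 3] / [2, 4] / [5];  Q = [1, 3] / [2, 5] / [4]
  Insert 8 (step 6): P = [1, 3, 8] / [2, 4] / [5];  Q = [1, 3, 6] / [2, 5] / [4]
  Insert 6 (step 7): P = [1, 3, 6] / [2, 4, 8] / [5];  Q = [1, 3, 6] / [2, 5, 7] / [4]
  Insert 7 (step 8): P = [1, 3, 6, 7] / [2, 4, 8] / [5];  Q = [1, 3, 6, 8] / [2, 5, 7] / [4]
Final shape: (4, 3, 1).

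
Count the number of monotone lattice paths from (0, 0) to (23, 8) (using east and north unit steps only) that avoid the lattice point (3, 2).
Number of paths = 5586425

Total paths from (0, 0) to (23, 8): C(31, 23) = 7888725. Paths through (3, 2): (paths (0, 0) → (3, 2)) × (paths (3, 2) → (23, 8)) = C(5, 3) · C(26, 20) = 10 · 230230 = 2302300. Avoidance count = 7888725 − 2302300 = 5586425.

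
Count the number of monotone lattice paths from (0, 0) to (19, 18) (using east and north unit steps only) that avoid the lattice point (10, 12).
Number of paths = 14436168670

Total paths from (0, 0) to (19, 18): C(37, 19) = 17672631900. Paths through (10, 12): (paths (0, 0) → (10, 12)) × (paths (10, 12) → (19, 18)) = C(22, 10) · C(15, 9) = 646646 · 5005 = 3236463230. Avoidance count = 17672631900 − 3236463230 = 14436168670.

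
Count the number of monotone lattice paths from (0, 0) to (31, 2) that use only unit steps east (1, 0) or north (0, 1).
Number of paths = 528

A monotone lattice path from (0, 0) to (31, 2) consists of 31 east steps and 2 north steps in some order, so it is determined by which 31 of the 33 steps are east. The count is C(33, 31) = 528.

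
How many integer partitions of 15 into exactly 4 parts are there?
p(15, 4 parts) = 27

Partitions of n into exactly k parts ↔ partitions of n − k into at most k parts (subtract 1 from each part). For n = 15, k = 4, the partitions are: 12+1+1+1, 11+2+1+1, 10+3+1+1, 10+2+2+1, 9+4+1+1, 9+3+2+1, 9+2+2+2, 8+5+1+1, 8+4+2+1, 8+3+3+1, 8+3+2+2, 7+6+1+1, 7+5+2+1, 7+4+3+1, 7+4+2+2, 7+3+3+2, 6+6+2+1, 6+5+3+1, 6+5+2+2, 6+4+4+1, 6+4+3+2, 6+3+3+3, 5+5+4+1, 5+5+3+2, 5+4+4+2, 5+4+3+3, 4+4+4+3. Count = 27.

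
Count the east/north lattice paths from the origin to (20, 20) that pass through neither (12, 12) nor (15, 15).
Number of paths = 77583372300

Inclusion–exclusion. Total paths: C(40, 20) = 137846528820. Through P₁: C(24, 12)·C(16, 8) = 34802487720. Through P₂: C(30, 15)·C(10, 5) = 39089615040. Since P₁ is strictly southwest of P₂, a monotone path through both must visit P₁ then P₂; paths through both = C(24, 12)·C(6, 3)·C(10, 5) = 13628946240. Avoid both = 137846528820 − 34802487720 − 39089615040 + 13628946240 = 77583372300.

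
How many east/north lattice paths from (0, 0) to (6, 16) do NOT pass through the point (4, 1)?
Number of paths = 73933

Total paths from (0, 0) to (6, 16): C(22, 6) = 74613. Paths through (4, 1): (paths (0, 0) → (4, 1)) × (paths (4, 1) → (6, 16)) = C(5, 4) · C(17, 2) = 5 · 136 = 680. Avoidance count = 74613 − 680 = 73933.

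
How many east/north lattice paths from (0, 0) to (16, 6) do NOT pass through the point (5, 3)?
Number of paths = 54229

Total paths from (0, 0) to (16, 6): C(22, 16) = 74613. Paths through (5, 3): (paths (0, 0) → (5, 3)) × (paths (5, 3) → (16, 6)) = C(8, 5) · C(14, 11) = 56 · 364 = 20384. Avoidance count = 74613 − 20384 = 54229.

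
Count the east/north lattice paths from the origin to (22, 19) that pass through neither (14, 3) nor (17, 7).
Number of paths = 242168132768

Inclusion–exclusion. Total paths: C(41, 22) = 244662670200. Through P₁: C(17, 14)·C(24, 8) = 500120280. Through P₂: C(24, 17)·C(17, 5) = 2141691552. Since P₁ is strictly southwest of P₂, a monotone path through both must visit P₁ then P₂; paths through both = C(17, 14)·C(7, 3)·C(17, 5) = 147274400. Avoid both = 244662670200 − 500120280 − 2141691552 + 147274400 = 242168132768.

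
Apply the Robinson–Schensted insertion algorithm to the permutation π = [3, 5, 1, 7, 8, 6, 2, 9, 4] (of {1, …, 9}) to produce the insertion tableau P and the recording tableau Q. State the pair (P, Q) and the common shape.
P = [1, 2, 4, 8, 9] / [3, 5, 6] / [7];  Q = [1, 2, 4, 5, 8] / [3, 6, 9] / [7];  common shape = (5, 3, 1)

Row-insert the values π_1, π_2, … into P one at a time, bumping the leftmost entry strictly greater than the inserted value down to the next row. The recording tableau Q records, in position (i, j), the step at which that cell was added to P.
  Insert 3 (step 1): P = [3];  Q = [1]
  Insert 5 (step 2): P = [3, 5];  Q = [1, 2]
  Insert 1 (step 3): P = [1, 5] / [3];  Q = [1, 2] / [3]
  Insert 7 (step 4): P = [1, 5, 7] / [3];  Q = [1, 2, 4] / [3]
  Insert 8 (step 5): P = [1, 5, 7, 8] / [3];  Q = [1, 2, 4, 5] / [3]
  Insert 6 (step 6): P = [1, 5, 6, 8] / [3, 7];  Q = [1, 2, 4, 5] / [3, 6]
  Insert 2 (step 7): P = [1, 2, 6, 8] / [3, 5] / [7];  Q = [1, 2, 4, 5] / [3, 6] / [7]
  Insert 9 (step 8): P = [1, 2, 6, 8, 9] / [3, 5] / [7];  Q = [1, 2, 4, 5, 8] / [3, 6] / [7]
  Insert 4 (step 9): P = [1, 2, 4, 8, 9] / [3, 5, 6] / [7];  Q = [1, 2, 4, 5, 8] / [3, 6, 9] / [7]
Final shape: (5, 3, 1).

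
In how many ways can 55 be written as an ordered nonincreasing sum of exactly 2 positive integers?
p(55, 2 parts) = 27

Partitions of n into exactly k parts are in bijection with partitions of n − k into at most k parts (subtract 1 from each part). So p(55, exactly 2) = p(53, parts ≤ 2). Computing via the recurrence p(m, j) = p(m, j−1) + p(m−j, j) gives 27.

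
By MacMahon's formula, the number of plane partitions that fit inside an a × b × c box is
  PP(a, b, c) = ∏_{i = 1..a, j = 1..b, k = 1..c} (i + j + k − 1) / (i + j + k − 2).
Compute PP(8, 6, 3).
PP(8, 6, 3) = 614083470

Evaluate the triple product over i = 1..8, j = 1..6, k = 1..3. The factors are (2/1) · (3/2) · (4/3) · (3/2) · (4/3) · (5/4) · (4/3) · (5/4) · … (144 factors total). The numerators and denominators telescope so the product is an integer; carrying out the multiplication exactly gives PP(8, 6, 3) = 614083470.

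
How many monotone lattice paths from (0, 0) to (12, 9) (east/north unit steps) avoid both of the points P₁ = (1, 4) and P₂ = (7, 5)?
Number of paths = 176708

Inclusion–exclusion. Total paths: C(21, 12) = 293930. Through P₁: C(5, 1)·C(16, 11) = 21840. Through P₂: C(12, 7)·C(9, 5) = 99792. Since P₁ is strictly southwest of P₂, a monotone path through both must visit P₁ then P₂; paths through both = C(5, 1)·C(7, 6)·C(9, 5) = 4410. Avoid both = 293930 − 21840 − 99792 + 4410 = 176708.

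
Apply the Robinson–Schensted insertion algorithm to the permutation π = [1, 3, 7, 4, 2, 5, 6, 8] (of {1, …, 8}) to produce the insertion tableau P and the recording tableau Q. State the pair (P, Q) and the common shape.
P = [1, 2, 4, 5, 6, 8] / [3] / [7];  Q = [1, 2, 3, 6, 7, 8] / [4] / [5];  common shape = (6, 1, 1)

Row-insert the values π_1, π_2, … into P one at a time, bumping the leftmost entry strictly greater than the inserted value down to the next row. The recording tableau Q records, in position (i, j), the step at which that cell was added to P.
  Insert 1 (step 1): P = [1];  Q = [1]
  Insert 3 (step 2): P = [1, 3];  Q = [1, 2]
  Insert 7 (step 3): P = [1, 3, 7];  Q = [1, 2, 3]
  Insert 4 (step 4): P = [1, 3, 4] / [7];  Q = [1, 2, 3] / [4]
  Insert 2 (step 5): P = [1, 2, 4] / [3] / [7];  Q = [1, 2, 3] / [4] / [5]
  Insert 5 (step 6): P = [1, 2, 4, 5] / [3] / [7];  Q = [1, 2, 3, 6] / [4] / [5]
  Insert 6 (step 7): P = [1, 2, 4, 5, 6] / [3] / [7];  Q = [1, 2, 3, 6, 7] / [4] / [5]
  Insert 8 (step 8): P = [1, 2, 4, 5, 6, 8] / [3] / [7];  Q = [1, 2, 3, 6, 7, 8] / [4] / [5]
Final shape: (6, 1, 1).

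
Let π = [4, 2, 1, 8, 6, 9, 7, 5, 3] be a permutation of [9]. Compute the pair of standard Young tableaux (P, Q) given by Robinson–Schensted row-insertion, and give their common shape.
P = [1, 3, 7] / [2, 5, 9] / [4, 6] / [8];  Q = [1, 4, 6] / [2, 5, 7] / [3, 8] / [9];  common shape = (3, 3, 2, 1)

Row-insert the values π_1, π_2, … into P one at a time, bumping the leftmost entry strictly greater than the inserted value down to the next row. The recording tableau Q records, in position (i, j), the step at which that cell was added to P.
  Insert 4 (step 1): P = [4];  Q = [1]
  Insert 2 (step 2): P = [2] / [4];  Q = [1] / [2]
  Insert 1 (step 3): P = [1] / [2] / [4];  Q = [1] / [2] / [3]
  Insert 8 (step 4): P = [1, 8] / [2] / [4];  Q = [1, 4] / [2] / [3]
  Insert 6 (step 5): P = [1, 6] / [2, 8] / [4];  Q = [1, 4] / [2, 5] / [3]
  Insert 9 (step 6): P = [1, 6, 9] / [2, 8] / [4];  Q = [1, 4, 6] / [2, 5] / [3]
  Insert 7 (step 7): P = [1, 6, 7] / [2, 8, 9] / [4];  Q = [1, 4, 6] / [2, 5, 7] / [3]
  Insert 5 (step 8): P = [1, 5, 7] / [2, 6, 9] / [4, 8];  Q = [1, 4, 6] / [2, 5, 7] / [3, 8]
  Insert 3 (step 9): P = [1, 3, 7] / [2, 5, 9] / [4, 6] / [8];  Q = [1, 4, 6] / [2, 5, 7] / [3, 8] / [9]
Final shape: (3, 3, 2, 1).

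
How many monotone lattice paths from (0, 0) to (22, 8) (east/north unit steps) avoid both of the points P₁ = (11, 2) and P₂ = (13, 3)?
Number of paths = 4234945

Inclusion–exclusion. Total paths: C(30, 22) = 5852925. Through P₁: C(13, 11)·C(17, 11) = 965328. Through P₂: C(16, 13)·C(14, 9) = 1121120. Since P₁ is strictly southwest of P₂, a monotone path through both must visit P₁ then P₂; paths through both = C(13, 11)·C(3, 2)·C(14, 9) = 468468. Avoid both = 5852925 − 965328 − 1121120 + 468468 = 4234945.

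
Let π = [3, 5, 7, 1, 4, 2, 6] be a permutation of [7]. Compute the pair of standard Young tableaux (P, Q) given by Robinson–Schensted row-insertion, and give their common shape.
P = [1, 2, 6] / [3, 4, 7] / [5];  Q = [1, 2, 3] / [4, 5, 7] / [6];  common shape = (3, 3, 1)

Row-insert the values π_1, π_2, … into P one at a time, bumping the leftmost entry strictly greater than the inserted value down to the next row. The recording tableau Q records, in position (i, j), the step at which that cell was added to P.
  Insert 3 (step 1): P = [3];  Q = [1]
  Insert 5 (step 2): P = [3, 5];  Q = [1, 2]
  Insert 7 (step 3): P = [3, 5, 7];  Q = [1, 2, 3]
  Insert 1 (step 4): P = [1, 5, 7] / [3];  Q = [1, 2, 3] / [4]
  Insert 4 (step 5): P = [1, 4, 7] / [3, 5];  Q = [1, 2, 3] / [4, 5]
  Insert 2 (step 6): P = [1, 2, 7] / [3, 4] / [5];  Q = [1, 2, 3] / [4, 5] / [6]
  Insert 6 (step 7): P = [1, 2, 6] / [3, 4, 7] / [5];  Q = [1, 2, 3] / [4, 5, 7] / [6]
Final shape: (3, 3, 1).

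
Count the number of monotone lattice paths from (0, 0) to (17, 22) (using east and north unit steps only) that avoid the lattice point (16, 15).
Number of paths = 48616796250

Total paths from (0, 0) to (17, 22): C(39, 17) = 51021117810. Paths through (16, 15): (paths (0, 0) → (16, 15)) × (paths (16, 15) → (17, 22)) = C(31, 16) · C(8, 1) = 300540195 · 8 = 2404321560. Avoidance count = 51021117810 − 2404321560 = 48616796250.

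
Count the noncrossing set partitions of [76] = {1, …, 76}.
C_76 = 4790408930363303911328386208394864461024520

These noncrossing partitions are counted by the Catalan number C_n = (1/(n + 1)) · C(2n, n). For n = 76: C_76 = (1/77) · C(152, 76) = 368861487637974401172285738046404563498888040/77 = 4790408930363303911328386208394864461024520.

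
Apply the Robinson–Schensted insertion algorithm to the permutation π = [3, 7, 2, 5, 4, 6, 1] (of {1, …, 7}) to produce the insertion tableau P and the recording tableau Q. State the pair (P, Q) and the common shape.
P = [1, 4, 6] / [2, 5] / [3] / [7];  Q = [1, 2, 6] / [3, 4] / [5] / [7];  common shape = (3, 2, 1, 1)

Row-insert the values π_1, π_2, … into P one at a time, bumping the leftmost entry strictly greater than the inserted value down to the next row. The recording tableau Q records, in position (i, j), the step at which that cell was added to P.
  Insert 3 (step 1): P = [3];  Q = [1]
  Insert 7 (step 2): P = [3, 7];  Q = [1, 2]
  Insert 2 (step 3): P = [2, 7] / [3];  Q = [1, 2] / [3]
  Insert 5 (step 4): P = [2, 5] / [3, 7];  Q = [1, 2] / [3, 4]
  Insert 4 (step 5): P = [2, 4] / [3, 5] / [7];  Q = [1, 2] / [3, 4] / [5]
  Insert 6 (step 6): P = [2, 4, 6] / [3, 5] / [7];  Q = [1, 2, 6] / [3, 4] / [5]
  Insert 1 (step 7): P = [1, 4, 6] / [2, 5] / [3] / [7];  Q = [1, 2, 6] / [3, 4] / [5] / [7]
Final shape: (3, 2, 1, 1).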